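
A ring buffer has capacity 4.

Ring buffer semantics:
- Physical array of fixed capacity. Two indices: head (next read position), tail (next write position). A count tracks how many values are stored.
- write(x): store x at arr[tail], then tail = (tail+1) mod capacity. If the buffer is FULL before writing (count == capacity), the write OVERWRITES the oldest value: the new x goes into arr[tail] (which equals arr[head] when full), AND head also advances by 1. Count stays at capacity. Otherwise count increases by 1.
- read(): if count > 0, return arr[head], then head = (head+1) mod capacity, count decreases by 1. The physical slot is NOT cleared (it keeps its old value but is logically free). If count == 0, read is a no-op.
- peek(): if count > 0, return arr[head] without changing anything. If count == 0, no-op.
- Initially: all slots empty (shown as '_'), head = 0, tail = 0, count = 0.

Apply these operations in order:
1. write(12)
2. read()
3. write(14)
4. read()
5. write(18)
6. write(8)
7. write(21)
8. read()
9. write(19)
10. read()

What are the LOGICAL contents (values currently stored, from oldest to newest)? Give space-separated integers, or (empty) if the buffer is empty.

Answer: 21 19

Derivation:
After op 1 (write(12)): arr=[12 _ _ _] head=0 tail=1 count=1
After op 2 (read()): arr=[12 _ _ _] head=1 tail=1 count=0
After op 3 (write(14)): arr=[12 14 _ _] head=1 tail=2 count=1
After op 4 (read()): arr=[12 14 _ _] head=2 tail=2 count=0
After op 5 (write(18)): arr=[12 14 18 _] head=2 tail=3 count=1
After op 6 (write(8)): arr=[12 14 18 8] head=2 tail=0 count=2
After op 7 (write(21)): arr=[21 14 18 8] head=2 tail=1 count=3
After op 8 (read()): arr=[21 14 18 8] head=3 tail=1 count=2
After op 9 (write(19)): arr=[21 19 18 8] head=3 tail=2 count=3
After op 10 (read()): arr=[21 19 18 8] head=0 tail=2 count=2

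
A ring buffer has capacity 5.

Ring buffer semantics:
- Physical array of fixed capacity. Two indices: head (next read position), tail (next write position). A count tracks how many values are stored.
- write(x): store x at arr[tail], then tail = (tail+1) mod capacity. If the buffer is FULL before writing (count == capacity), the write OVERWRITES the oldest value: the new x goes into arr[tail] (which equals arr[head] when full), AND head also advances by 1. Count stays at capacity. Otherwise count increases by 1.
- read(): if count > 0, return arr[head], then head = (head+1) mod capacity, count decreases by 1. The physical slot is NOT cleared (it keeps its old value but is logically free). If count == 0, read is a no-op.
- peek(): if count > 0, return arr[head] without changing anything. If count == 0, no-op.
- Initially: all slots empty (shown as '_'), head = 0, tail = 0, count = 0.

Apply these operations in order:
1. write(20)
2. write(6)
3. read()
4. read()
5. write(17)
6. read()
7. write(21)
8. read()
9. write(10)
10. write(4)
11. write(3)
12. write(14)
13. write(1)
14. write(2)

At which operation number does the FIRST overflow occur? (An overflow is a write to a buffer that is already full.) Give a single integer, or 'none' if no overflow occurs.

Answer: 14

Derivation:
After op 1 (write(20)): arr=[20 _ _ _ _] head=0 tail=1 count=1
After op 2 (write(6)): arr=[20 6 _ _ _] head=0 tail=2 count=2
After op 3 (read()): arr=[20 6 _ _ _] head=1 tail=2 count=1
After op 4 (read()): arr=[20 6 _ _ _] head=2 tail=2 count=0
After op 5 (write(17)): arr=[20 6 17 _ _] head=2 tail=3 count=1
After op 6 (read()): arr=[20 6 17 _ _] head=3 tail=3 count=0
After op 7 (write(21)): arr=[20 6 17 21 _] head=3 tail=4 count=1
After op 8 (read()): arr=[20 6 17 21 _] head=4 tail=4 count=0
After op 9 (write(10)): arr=[20 6 17 21 10] head=4 tail=0 count=1
After op 10 (write(4)): arr=[4 6 17 21 10] head=4 tail=1 count=2
After op 11 (write(3)): arr=[4 3 17 21 10] head=4 tail=2 count=3
After op 12 (write(14)): arr=[4 3 14 21 10] head=4 tail=3 count=4
After op 13 (write(1)): arr=[4 3 14 1 10] head=4 tail=4 count=5
After op 14 (write(2)): arr=[4 3 14 1 2] head=0 tail=0 count=5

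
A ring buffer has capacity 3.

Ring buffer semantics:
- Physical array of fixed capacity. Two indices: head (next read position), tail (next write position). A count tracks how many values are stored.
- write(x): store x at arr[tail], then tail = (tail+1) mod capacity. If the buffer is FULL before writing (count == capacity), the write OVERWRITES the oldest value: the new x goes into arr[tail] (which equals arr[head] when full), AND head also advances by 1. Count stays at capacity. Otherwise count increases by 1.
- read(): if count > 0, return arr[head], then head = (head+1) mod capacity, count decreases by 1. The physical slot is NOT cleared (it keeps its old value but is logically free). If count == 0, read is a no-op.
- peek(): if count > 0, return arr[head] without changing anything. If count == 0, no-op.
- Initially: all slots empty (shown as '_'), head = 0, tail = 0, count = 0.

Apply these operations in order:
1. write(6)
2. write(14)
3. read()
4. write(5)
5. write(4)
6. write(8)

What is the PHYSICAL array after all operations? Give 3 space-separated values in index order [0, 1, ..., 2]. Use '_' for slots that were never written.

Answer: 4 8 5

Derivation:
After op 1 (write(6)): arr=[6 _ _] head=0 tail=1 count=1
After op 2 (write(14)): arr=[6 14 _] head=0 tail=2 count=2
After op 3 (read()): arr=[6 14 _] head=1 tail=2 count=1
After op 4 (write(5)): arr=[6 14 5] head=1 tail=0 count=2
After op 5 (write(4)): arr=[4 14 5] head=1 tail=1 count=3
After op 6 (write(8)): arr=[4 8 5] head=2 tail=2 count=3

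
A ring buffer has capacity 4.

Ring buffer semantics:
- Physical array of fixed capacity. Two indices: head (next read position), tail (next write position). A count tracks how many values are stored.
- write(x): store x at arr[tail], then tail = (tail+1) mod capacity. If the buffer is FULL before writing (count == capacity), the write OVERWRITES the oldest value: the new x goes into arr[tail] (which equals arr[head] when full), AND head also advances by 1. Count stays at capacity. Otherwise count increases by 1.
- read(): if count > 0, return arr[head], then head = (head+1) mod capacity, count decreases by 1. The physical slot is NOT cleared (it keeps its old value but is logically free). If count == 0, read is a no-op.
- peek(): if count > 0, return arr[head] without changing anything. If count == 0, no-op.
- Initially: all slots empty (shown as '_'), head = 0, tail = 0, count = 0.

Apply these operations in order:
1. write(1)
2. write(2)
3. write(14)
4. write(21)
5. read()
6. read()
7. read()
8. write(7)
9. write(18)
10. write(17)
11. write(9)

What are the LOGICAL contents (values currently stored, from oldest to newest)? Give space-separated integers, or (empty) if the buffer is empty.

Answer: 7 18 17 9

Derivation:
After op 1 (write(1)): arr=[1 _ _ _] head=0 tail=1 count=1
After op 2 (write(2)): arr=[1 2 _ _] head=0 tail=2 count=2
After op 3 (write(14)): arr=[1 2 14 _] head=0 tail=3 count=3
After op 4 (write(21)): arr=[1 2 14 21] head=0 tail=0 count=4
After op 5 (read()): arr=[1 2 14 21] head=1 tail=0 count=3
After op 6 (read()): arr=[1 2 14 21] head=2 tail=0 count=2
After op 7 (read()): arr=[1 2 14 21] head=3 tail=0 count=1
After op 8 (write(7)): arr=[7 2 14 21] head=3 tail=1 count=2
After op 9 (write(18)): arr=[7 18 14 21] head=3 tail=2 count=3
After op 10 (write(17)): arr=[7 18 17 21] head=3 tail=3 count=4
After op 11 (write(9)): arr=[7 18 17 9] head=0 tail=0 count=4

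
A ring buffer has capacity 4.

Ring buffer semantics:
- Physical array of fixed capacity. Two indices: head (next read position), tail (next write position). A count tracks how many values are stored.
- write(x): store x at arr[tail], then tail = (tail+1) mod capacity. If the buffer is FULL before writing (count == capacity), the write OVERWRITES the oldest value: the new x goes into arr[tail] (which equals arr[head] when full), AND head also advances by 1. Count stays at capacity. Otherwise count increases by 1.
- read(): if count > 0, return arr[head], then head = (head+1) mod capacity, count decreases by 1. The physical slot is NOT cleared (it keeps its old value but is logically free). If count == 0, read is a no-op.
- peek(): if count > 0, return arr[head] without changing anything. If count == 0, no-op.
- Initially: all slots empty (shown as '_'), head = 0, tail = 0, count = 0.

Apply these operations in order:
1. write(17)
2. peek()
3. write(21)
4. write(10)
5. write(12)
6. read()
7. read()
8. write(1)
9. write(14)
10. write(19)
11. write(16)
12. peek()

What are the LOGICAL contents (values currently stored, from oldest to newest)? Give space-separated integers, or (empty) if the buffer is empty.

After op 1 (write(17)): arr=[17 _ _ _] head=0 tail=1 count=1
After op 2 (peek()): arr=[17 _ _ _] head=0 tail=1 count=1
After op 3 (write(21)): arr=[17 21 _ _] head=0 tail=2 count=2
After op 4 (write(10)): arr=[17 21 10 _] head=0 tail=3 count=3
After op 5 (write(12)): arr=[17 21 10 12] head=0 tail=0 count=4
After op 6 (read()): arr=[17 21 10 12] head=1 tail=0 count=3
After op 7 (read()): arr=[17 21 10 12] head=2 tail=0 count=2
After op 8 (write(1)): arr=[1 21 10 12] head=2 tail=1 count=3
After op 9 (write(14)): arr=[1 14 10 12] head=2 tail=2 count=4
After op 10 (write(19)): arr=[1 14 19 12] head=3 tail=3 count=4
After op 11 (write(16)): arr=[1 14 19 16] head=0 tail=0 count=4
After op 12 (peek()): arr=[1 14 19 16] head=0 tail=0 count=4

Answer: 1 14 19 16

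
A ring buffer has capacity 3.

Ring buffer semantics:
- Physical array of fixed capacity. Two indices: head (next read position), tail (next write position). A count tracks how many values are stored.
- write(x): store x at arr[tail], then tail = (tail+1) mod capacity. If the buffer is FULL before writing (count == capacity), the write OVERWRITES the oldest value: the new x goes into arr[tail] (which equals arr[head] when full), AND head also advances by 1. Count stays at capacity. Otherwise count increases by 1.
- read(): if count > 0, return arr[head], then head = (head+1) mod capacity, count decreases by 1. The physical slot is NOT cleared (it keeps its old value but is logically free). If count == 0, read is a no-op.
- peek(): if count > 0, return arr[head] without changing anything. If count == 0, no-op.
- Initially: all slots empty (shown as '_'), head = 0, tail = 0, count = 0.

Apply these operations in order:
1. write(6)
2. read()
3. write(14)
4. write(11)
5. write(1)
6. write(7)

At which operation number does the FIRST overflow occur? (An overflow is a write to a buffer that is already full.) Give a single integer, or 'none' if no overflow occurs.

Answer: 6

Derivation:
After op 1 (write(6)): arr=[6 _ _] head=0 tail=1 count=1
After op 2 (read()): arr=[6 _ _] head=1 tail=1 count=0
After op 3 (write(14)): arr=[6 14 _] head=1 tail=2 count=1
After op 4 (write(11)): arr=[6 14 11] head=1 tail=0 count=2
After op 5 (write(1)): arr=[1 14 11] head=1 tail=1 count=3
After op 6 (write(7)): arr=[1 7 11] head=2 tail=2 count=3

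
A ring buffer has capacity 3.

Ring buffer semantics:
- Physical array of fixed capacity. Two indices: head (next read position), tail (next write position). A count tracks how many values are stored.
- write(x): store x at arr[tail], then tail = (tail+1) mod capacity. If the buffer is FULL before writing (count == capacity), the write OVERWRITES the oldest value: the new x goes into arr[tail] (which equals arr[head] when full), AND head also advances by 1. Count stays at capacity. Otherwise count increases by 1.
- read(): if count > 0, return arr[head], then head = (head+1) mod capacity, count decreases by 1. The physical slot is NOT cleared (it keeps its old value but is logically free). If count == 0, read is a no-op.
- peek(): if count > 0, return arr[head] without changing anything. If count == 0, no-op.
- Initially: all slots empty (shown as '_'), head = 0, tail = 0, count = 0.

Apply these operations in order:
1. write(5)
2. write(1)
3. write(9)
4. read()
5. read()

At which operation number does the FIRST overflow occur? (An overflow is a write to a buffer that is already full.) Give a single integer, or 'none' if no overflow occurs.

After op 1 (write(5)): arr=[5 _ _] head=0 tail=1 count=1
After op 2 (write(1)): arr=[5 1 _] head=0 tail=2 count=2
After op 3 (write(9)): arr=[5 1 9] head=0 tail=0 count=3
After op 4 (read()): arr=[5 1 9] head=1 tail=0 count=2
After op 5 (read()): arr=[5 1 9] head=2 tail=0 count=1

Answer: none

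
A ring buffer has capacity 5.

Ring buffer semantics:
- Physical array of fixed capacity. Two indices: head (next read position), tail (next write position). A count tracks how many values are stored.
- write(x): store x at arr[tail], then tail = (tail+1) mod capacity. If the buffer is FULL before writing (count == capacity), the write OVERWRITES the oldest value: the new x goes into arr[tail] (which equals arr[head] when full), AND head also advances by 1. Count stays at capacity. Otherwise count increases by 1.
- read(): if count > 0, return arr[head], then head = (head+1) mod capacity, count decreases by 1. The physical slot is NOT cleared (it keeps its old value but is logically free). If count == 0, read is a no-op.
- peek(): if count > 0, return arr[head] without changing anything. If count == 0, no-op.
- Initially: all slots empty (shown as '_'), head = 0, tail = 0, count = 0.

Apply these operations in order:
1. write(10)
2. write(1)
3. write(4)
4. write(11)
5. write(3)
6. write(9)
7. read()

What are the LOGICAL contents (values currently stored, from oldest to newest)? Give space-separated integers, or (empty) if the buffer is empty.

Answer: 4 11 3 9

Derivation:
After op 1 (write(10)): arr=[10 _ _ _ _] head=0 tail=1 count=1
After op 2 (write(1)): arr=[10 1 _ _ _] head=0 tail=2 count=2
After op 3 (write(4)): arr=[10 1 4 _ _] head=0 tail=3 count=3
After op 4 (write(11)): arr=[10 1 4 11 _] head=0 tail=4 count=4
After op 5 (write(3)): arr=[10 1 4 11 3] head=0 tail=0 count=5
After op 6 (write(9)): arr=[9 1 4 11 3] head=1 tail=1 count=5
After op 7 (read()): arr=[9 1 4 11 3] head=2 tail=1 count=4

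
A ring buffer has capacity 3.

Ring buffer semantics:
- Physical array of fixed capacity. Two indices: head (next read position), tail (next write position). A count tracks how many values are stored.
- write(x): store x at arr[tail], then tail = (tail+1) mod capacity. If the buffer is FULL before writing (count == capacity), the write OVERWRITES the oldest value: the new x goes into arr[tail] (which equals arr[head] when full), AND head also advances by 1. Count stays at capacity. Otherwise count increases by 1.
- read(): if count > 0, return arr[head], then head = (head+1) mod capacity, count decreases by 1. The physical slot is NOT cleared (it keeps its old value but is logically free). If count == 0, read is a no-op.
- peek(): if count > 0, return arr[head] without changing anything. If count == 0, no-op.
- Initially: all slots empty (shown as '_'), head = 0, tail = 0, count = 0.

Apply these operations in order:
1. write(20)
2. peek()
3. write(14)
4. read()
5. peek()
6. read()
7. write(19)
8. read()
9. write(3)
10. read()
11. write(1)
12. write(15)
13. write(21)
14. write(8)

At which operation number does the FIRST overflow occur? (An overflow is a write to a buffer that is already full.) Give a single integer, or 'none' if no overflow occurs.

Answer: 14

Derivation:
After op 1 (write(20)): arr=[20 _ _] head=0 tail=1 count=1
After op 2 (peek()): arr=[20 _ _] head=0 tail=1 count=1
After op 3 (write(14)): arr=[20 14 _] head=0 tail=2 count=2
After op 4 (read()): arr=[20 14 _] head=1 tail=2 count=1
After op 5 (peek()): arr=[20 14 _] head=1 tail=2 count=1
After op 6 (read()): arr=[20 14 _] head=2 tail=2 count=0
After op 7 (write(19)): arr=[20 14 19] head=2 tail=0 count=1
After op 8 (read()): arr=[20 14 19] head=0 tail=0 count=0
After op 9 (write(3)): arr=[3 14 19] head=0 tail=1 count=1
After op 10 (read()): arr=[3 14 19] head=1 tail=1 count=0
After op 11 (write(1)): arr=[3 1 19] head=1 tail=2 count=1
After op 12 (write(15)): arr=[3 1 15] head=1 tail=0 count=2
After op 13 (write(21)): arr=[21 1 15] head=1 tail=1 count=3
After op 14 (write(8)): arr=[21 8 15] head=2 tail=2 count=3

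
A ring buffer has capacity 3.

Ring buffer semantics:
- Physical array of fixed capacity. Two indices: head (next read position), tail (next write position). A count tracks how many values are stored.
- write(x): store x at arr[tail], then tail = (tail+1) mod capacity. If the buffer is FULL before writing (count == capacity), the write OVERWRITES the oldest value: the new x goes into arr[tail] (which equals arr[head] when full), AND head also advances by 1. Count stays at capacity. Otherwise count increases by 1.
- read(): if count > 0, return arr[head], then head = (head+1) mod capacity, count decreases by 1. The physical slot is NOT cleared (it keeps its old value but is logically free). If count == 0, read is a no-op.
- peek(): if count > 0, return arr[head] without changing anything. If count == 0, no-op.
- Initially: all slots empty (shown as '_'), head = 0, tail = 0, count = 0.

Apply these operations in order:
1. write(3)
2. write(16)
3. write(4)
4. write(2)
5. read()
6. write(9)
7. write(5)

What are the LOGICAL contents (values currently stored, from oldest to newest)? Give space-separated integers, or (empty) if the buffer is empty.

After op 1 (write(3)): arr=[3 _ _] head=0 tail=1 count=1
After op 2 (write(16)): arr=[3 16 _] head=0 tail=2 count=2
After op 3 (write(4)): arr=[3 16 4] head=0 tail=0 count=3
After op 4 (write(2)): arr=[2 16 4] head=1 tail=1 count=3
After op 5 (read()): arr=[2 16 4] head=2 tail=1 count=2
After op 6 (write(9)): arr=[2 9 4] head=2 tail=2 count=3
After op 7 (write(5)): arr=[2 9 5] head=0 tail=0 count=3

Answer: 2 9 5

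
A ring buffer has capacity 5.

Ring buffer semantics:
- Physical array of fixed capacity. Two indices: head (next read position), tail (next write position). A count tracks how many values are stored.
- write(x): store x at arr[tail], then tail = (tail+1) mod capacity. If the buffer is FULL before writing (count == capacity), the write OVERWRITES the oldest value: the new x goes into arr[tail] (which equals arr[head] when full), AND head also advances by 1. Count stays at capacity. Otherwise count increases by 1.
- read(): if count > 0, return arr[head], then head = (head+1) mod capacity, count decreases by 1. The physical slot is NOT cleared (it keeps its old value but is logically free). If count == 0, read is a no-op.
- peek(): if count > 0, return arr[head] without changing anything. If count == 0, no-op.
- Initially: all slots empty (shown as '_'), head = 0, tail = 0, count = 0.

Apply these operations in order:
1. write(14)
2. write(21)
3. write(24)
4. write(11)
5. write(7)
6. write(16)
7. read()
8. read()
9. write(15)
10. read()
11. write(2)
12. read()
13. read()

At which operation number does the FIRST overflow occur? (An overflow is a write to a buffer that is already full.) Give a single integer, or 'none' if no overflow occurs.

After op 1 (write(14)): arr=[14 _ _ _ _] head=0 tail=1 count=1
After op 2 (write(21)): arr=[14 21 _ _ _] head=0 tail=2 count=2
After op 3 (write(24)): arr=[14 21 24 _ _] head=0 tail=3 count=3
After op 4 (write(11)): arr=[14 21 24 11 _] head=0 tail=4 count=4
After op 5 (write(7)): arr=[14 21 24 11 7] head=0 tail=0 count=5
After op 6 (write(16)): arr=[16 21 24 11 7] head=1 tail=1 count=5
After op 7 (read()): arr=[16 21 24 11 7] head=2 tail=1 count=4
After op 8 (read()): arr=[16 21 24 11 7] head=3 tail=1 count=3
After op 9 (write(15)): arr=[16 15 24 11 7] head=3 tail=2 count=4
After op 10 (read()): arr=[16 15 24 11 7] head=4 tail=2 count=3
After op 11 (write(2)): arr=[16 15 2 11 7] head=4 tail=3 count=4
After op 12 (read()): arr=[16 15 2 11 7] head=0 tail=3 count=3
After op 13 (read()): arr=[16 15 2 11 7] head=1 tail=3 count=2

Answer: 6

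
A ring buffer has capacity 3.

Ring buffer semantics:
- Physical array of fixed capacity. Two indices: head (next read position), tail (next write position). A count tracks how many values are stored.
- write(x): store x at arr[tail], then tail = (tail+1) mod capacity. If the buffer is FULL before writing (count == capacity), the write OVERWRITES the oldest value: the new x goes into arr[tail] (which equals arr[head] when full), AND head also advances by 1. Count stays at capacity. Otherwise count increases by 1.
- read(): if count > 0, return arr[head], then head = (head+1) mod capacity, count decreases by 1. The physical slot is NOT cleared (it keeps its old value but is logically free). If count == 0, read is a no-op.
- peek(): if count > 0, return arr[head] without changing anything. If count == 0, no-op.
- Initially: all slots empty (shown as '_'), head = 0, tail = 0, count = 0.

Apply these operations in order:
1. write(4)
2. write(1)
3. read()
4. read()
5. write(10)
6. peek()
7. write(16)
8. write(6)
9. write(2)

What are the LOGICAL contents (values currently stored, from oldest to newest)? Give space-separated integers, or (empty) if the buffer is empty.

Answer: 16 6 2

Derivation:
After op 1 (write(4)): arr=[4 _ _] head=0 tail=1 count=1
After op 2 (write(1)): arr=[4 1 _] head=0 tail=2 count=2
After op 3 (read()): arr=[4 1 _] head=1 tail=2 count=1
After op 4 (read()): arr=[4 1 _] head=2 tail=2 count=0
After op 5 (write(10)): arr=[4 1 10] head=2 tail=0 count=1
After op 6 (peek()): arr=[4 1 10] head=2 tail=0 count=1
After op 7 (write(16)): arr=[16 1 10] head=2 tail=1 count=2
After op 8 (write(6)): arr=[16 6 10] head=2 tail=2 count=3
After op 9 (write(2)): arr=[16 6 2] head=0 tail=0 count=3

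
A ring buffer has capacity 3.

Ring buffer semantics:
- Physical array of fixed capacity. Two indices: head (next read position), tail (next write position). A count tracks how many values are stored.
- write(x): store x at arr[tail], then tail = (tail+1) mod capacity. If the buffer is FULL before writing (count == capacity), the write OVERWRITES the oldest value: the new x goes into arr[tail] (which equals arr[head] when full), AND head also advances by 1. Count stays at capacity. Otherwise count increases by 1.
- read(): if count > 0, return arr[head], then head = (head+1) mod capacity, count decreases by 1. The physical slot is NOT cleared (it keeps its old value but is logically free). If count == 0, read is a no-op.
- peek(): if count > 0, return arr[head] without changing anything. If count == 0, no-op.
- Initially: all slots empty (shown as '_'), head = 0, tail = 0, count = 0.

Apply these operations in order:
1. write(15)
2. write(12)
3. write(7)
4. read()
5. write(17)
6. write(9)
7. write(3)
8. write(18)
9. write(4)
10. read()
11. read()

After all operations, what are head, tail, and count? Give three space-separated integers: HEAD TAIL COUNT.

Answer: 1 2 1

Derivation:
After op 1 (write(15)): arr=[15 _ _] head=0 tail=1 count=1
After op 2 (write(12)): arr=[15 12 _] head=0 tail=2 count=2
After op 3 (write(7)): arr=[15 12 7] head=0 tail=0 count=3
After op 4 (read()): arr=[15 12 7] head=1 tail=0 count=2
After op 5 (write(17)): arr=[17 12 7] head=1 tail=1 count=3
After op 6 (write(9)): arr=[17 9 7] head=2 tail=2 count=3
After op 7 (write(3)): arr=[17 9 3] head=0 tail=0 count=3
After op 8 (write(18)): arr=[18 9 3] head=1 tail=1 count=3
After op 9 (write(4)): arr=[18 4 3] head=2 tail=2 count=3
After op 10 (read()): arr=[18 4 3] head=0 tail=2 count=2
After op 11 (read()): arr=[18 4 3] head=1 tail=2 count=1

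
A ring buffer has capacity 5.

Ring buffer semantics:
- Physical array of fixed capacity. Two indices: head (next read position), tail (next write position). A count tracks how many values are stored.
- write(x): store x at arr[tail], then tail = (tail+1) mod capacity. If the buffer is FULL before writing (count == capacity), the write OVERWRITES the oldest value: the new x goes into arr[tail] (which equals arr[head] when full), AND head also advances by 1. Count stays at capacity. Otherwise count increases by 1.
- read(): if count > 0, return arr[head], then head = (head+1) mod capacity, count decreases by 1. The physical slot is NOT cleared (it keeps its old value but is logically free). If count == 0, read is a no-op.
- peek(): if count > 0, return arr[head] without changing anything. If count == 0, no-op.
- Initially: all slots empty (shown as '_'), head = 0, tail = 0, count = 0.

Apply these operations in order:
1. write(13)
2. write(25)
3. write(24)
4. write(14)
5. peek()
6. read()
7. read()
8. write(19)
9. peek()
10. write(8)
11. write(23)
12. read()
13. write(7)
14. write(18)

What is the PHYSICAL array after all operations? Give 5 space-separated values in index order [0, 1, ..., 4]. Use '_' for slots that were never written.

After op 1 (write(13)): arr=[13 _ _ _ _] head=0 tail=1 count=1
After op 2 (write(25)): arr=[13 25 _ _ _] head=0 tail=2 count=2
After op 3 (write(24)): arr=[13 25 24 _ _] head=0 tail=3 count=3
After op 4 (write(14)): arr=[13 25 24 14 _] head=0 tail=4 count=4
After op 5 (peek()): arr=[13 25 24 14 _] head=0 tail=4 count=4
After op 6 (read()): arr=[13 25 24 14 _] head=1 tail=4 count=3
After op 7 (read()): arr=[13 25 24 14 _] head=2 tail=4 count=2
After op 8 (write(19)): arr=[13 25 24 14 19] head=2 tail=0 count=3
After op 9 (peek()): arr=[13 25 24 14 19] head=2 tail=0 count=3
After op 10 (write(8)): arr=[8 25 24 14 19] head=2 tail=1 count=4
After op 11 (write(23)): arr=[8 23 24 14 19] head=2 tail=2 count=5
After op 12 (read()): arr=[8 23 24 14 19] head=3 tail=2 count=4
After op 13 (write(7)): arr=[8 23 7 14 19] head=3 tail=3 count=5
After op 14 (write(18)): arr=[8 23 7 18 19] head=4 tail=4 count=5

Answer: 8 23 7 18 19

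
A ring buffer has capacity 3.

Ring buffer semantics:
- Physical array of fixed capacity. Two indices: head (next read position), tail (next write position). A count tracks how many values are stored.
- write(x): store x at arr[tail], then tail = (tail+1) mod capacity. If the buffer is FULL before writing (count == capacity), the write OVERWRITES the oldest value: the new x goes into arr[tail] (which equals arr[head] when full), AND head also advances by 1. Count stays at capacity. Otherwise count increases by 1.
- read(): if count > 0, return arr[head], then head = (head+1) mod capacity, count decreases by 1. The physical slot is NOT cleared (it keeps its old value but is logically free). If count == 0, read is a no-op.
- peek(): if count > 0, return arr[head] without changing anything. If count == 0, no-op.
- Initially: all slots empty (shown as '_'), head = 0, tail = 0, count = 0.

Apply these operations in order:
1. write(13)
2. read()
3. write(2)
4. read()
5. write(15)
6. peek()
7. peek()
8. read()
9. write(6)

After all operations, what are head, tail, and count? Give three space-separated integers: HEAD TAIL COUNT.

After op 1 (write(13)): arr=[13 _ _] head=0 tail=1 count=1
After op 2 (read()): arr=[13 _ _] head=1 tail=1 count=0
After op 3 (write(2)): arr=[13 2 _] head=1 tail=2 count=1
After op 4 (read()): arr=[13 2 _] head=2 tail=2 count=0
After op 5 (write(15)): arr=[13 2 15] head=2 tail=0 count=1
After op 6 (peek()): arr=[13 2 15] head=2 tail=0 count=1
After op 7 (peek()): arr=[13 2 15] head=2 tail=0 count=1
After op 8 (read()): arr=[13 2 15] head=0 tail=0 count=0
After op 9 (write(6)): arr=[6 2 15] head=0 tail=1 count=1

Answer: 0 1 1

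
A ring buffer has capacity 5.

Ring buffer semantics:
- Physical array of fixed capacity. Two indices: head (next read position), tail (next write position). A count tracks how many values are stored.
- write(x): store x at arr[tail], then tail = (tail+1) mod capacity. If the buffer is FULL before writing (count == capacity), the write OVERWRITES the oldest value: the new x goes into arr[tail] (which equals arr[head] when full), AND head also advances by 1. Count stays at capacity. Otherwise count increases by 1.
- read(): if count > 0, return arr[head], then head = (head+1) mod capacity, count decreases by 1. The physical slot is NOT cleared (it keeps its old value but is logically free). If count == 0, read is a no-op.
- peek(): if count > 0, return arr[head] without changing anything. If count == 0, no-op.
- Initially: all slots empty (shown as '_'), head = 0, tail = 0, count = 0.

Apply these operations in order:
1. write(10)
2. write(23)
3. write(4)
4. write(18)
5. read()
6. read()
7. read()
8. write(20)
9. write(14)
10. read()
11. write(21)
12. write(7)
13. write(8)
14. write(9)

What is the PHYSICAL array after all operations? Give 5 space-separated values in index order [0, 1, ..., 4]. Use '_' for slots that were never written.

Answer: 14 21 7 8 9

Derivation:
After op 1 (write(10)): arr=[10 _ _ _ _] head=0 tail=1 count=1
After op 2 (write(23)): arr=[10 23 _ _ _] head=0 tail=2 count=2
After op 3 (write(4)): arr=[10 23 4 _ _] head=0 tail=3 count=3
After op 4 (write(18)): arr=[10 23 4 18 _] head=0 tail=4 count=4
After op 5 (read()): arr=[10 23 4 18 _] head=1 tail=4 count=3
After op 6 (read()): arr=[10 23 4 18 _] head=2 tail=4 count=2
After op 7 (read()): arr=[10 23 4 18 _] head=3 tail=4 count=1
After op 8 (write(20)): arr=[10 23 4 18 20] head=3 tail=0 count=2
After op 9 (write(14)): arr=[14 23 4 18 20] head=3 tail=1 count=3
After op 10 (read()): arr=[14 23 4 18 20] head=4 tail=1 count=2
After op 11 (write(21)): arr=[14 21 4 18 20] head=4 tail=2 count=3
After op 12 (write(7)): arr=[14 21 7 18 20] head=4 tail=3 count=4
After op 13 (write(8)): arr=[14 21 7 8 20] head=4 tail=4 count=5
After op 14 (write(9)): arr=[14 21 7 8 9] head=0 tail=0 count=5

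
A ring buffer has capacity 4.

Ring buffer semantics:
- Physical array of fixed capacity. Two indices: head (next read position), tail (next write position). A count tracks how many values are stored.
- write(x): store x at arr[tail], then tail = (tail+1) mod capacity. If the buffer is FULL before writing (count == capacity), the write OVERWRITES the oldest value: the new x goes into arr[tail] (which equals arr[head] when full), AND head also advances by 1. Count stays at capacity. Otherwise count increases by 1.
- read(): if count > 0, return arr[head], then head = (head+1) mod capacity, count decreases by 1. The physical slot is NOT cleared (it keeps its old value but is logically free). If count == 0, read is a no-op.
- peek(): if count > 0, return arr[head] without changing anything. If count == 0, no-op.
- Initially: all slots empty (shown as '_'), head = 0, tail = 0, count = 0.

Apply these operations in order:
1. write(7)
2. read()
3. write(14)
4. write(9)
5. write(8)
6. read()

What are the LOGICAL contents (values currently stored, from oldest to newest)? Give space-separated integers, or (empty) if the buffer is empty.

Answer: 9 8

Derivation:
After op 1 (write(7)): arr=[7 _ _ _] head=0 tail=1 count=1
After op 2 (read()): arr=[7 _ _ _] head=1 tail=1 count=0
After op 3 (write(14)): arr=[7 14 _ _] head=1 tail=2 count=1
After op 4 (write(9)): arr=[7 14 9 _] head=1 tail=3 count=2
After op 5 (write(8)): arr=[7 14 9 8] head=1 tail=0 count=3
After op 6 (read()): arr=[7 14 9 8] head=2 tail=0 count=2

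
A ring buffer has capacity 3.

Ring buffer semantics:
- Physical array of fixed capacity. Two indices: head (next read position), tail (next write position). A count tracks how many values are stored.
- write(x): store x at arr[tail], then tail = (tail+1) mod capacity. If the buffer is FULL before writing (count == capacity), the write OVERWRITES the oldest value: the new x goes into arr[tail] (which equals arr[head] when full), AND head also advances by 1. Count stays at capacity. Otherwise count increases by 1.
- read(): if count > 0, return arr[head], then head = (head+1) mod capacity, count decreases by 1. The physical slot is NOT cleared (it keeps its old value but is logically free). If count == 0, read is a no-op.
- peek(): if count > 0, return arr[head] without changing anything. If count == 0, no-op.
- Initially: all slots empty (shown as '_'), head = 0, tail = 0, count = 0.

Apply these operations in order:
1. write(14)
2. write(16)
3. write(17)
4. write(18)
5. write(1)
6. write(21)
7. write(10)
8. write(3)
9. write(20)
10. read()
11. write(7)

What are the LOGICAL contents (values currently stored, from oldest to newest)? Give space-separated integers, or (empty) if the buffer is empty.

Answer: 3 20 7

Derivation:
After op 1 (write(14)): arr=[14 _ _] head=0 tail=1 count=1
After op 2 (write(16)): arr=[14 16 _] head=0 tail=2 count=2
After op 3 (write(17)): arr=[14 16 17] head=0 tail=0 count=3
After op 4 (write(18)): arr=[18 16 17] head=1 tail=1 count=3
After op 5 (write(1)): arr=[18 1 17] head=2 tail=2 count=3
After op 6 (write(21)): arr=[18 1 21] head=0 tail=0 count=3
After op 7 (write(10)): arr=[10 1 21] head=1 tail=1 count=3
After op 8 (write(3)): arr=[10 3 21] head=2 tail=2 count=3
After op 9 (write(20)): arr=[10 3 20] head=0 tail=0 count=3
After op 10 (read()): arr=[10 3 20] head=1 tail=0 count=2
After op 11 (write(7)): arr=[7 3 20] head=1 tail=1 count=3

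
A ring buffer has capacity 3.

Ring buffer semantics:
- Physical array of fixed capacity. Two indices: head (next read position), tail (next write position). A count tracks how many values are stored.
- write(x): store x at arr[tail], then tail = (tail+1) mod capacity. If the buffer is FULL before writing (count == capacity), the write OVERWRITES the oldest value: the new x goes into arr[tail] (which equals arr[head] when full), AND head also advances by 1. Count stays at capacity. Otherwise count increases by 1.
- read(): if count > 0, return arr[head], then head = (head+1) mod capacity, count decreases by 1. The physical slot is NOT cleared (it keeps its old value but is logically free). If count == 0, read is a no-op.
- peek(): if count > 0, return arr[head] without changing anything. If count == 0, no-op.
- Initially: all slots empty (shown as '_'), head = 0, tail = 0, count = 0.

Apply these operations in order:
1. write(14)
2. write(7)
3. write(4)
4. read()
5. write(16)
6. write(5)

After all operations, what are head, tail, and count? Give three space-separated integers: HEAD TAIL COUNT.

Answer: 2 2 3

Derivation:
After op 1 (write(14)): arr=[14 _ _] head=0 tail=1 count=1
After op 2 (write(7)): arr=[14 7 _] head=0 tail=2 count=2
After op 3 (write(4)): arr=[14 7 4] head=0 tail=0 count=3
After op 4 (read()): arr=[14 7 4] head=1 tail=0 count=2
After op 5 (write(16)): arr=[16 7 4] head=1 tail=1 count=3
After op 6 (write(5)): arr=[16 5 4] head=2 tail=2 count=3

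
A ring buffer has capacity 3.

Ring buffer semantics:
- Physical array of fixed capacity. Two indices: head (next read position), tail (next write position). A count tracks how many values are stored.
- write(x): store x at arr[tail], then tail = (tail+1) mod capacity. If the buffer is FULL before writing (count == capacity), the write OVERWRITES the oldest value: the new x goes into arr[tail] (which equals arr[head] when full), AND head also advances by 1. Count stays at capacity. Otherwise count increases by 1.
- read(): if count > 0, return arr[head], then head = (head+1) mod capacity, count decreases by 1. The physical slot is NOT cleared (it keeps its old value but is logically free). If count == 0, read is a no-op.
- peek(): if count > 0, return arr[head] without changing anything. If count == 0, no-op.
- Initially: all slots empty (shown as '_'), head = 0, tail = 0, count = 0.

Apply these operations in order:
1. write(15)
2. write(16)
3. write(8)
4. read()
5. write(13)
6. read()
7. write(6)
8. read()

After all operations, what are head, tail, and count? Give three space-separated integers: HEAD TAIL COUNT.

After op 1 (write(15)): arr=[15 _ _] head=0 tail=1 count=1
After op 2 (write(16)): arr=[15 16 _] head=0 tail=2 count=2
After op 3 (write(8)): arr=[15 16 8] head=0 tail=0 count=3
After op 4 (read()): arr=[15 16 8] head=1 tail=0 count=2
After op 5 (write(13)): arr=[13 16 8] head=1 tail=1 count=3
After op 6 (read()): arr=[13 16 8] head=2 tail=1 count=2
After op 7 (write(6)): arr=[13 6 8] head=2 tail=2 count=3
After op 8 (read()): arr=[13 6 8] head=0 tail=2 count=2

Answer: 0 2 2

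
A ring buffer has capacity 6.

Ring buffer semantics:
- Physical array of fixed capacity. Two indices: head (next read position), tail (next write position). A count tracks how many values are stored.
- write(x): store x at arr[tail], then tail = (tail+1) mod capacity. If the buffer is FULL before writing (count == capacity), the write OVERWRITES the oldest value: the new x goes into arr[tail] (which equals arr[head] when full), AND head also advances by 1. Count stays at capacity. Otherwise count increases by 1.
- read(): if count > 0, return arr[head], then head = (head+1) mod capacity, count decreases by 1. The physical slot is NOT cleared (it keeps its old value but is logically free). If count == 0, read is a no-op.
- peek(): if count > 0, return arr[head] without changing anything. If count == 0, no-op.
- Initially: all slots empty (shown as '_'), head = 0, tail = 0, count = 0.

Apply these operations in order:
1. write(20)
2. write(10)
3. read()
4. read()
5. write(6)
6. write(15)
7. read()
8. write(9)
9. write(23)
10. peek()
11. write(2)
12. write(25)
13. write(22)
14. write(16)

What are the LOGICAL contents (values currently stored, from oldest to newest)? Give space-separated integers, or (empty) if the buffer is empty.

Answer: 9 23 2 25 22 16

Derivation:
After op 1 (write(20)): arr=[20 _ _ _ _ _] head=0 tail=1 count=1
After op 2 (write(10)): arr=[20 10 _ _ _ _] head=0 tail=2 count=2
After op 3 (read()): arr=[20 10 _ _ _ _] head=1 tail=2 count=1
After op 4 (read()): arr=[20 10 _ _ _ _] head=2 tail=2 count=0
After op 5 (write(6)): arr=[20 10 6 _ _ _] head=2 tail=3 count=1
After op 6 (write(15)): arr=[20 10 6 15 _ _] head=2 tail=4 count=2
After op 7 (read()): arr=[20 10 6 15 _ _] head=3 tail=4 count=1
After op 8 (write(9)): arr=[20 10 6 15 9 _] head=3 tail=5 count=2
After op 9 (write(23)): arr=[20 10 6 15 9 23] head=3 tail=0 count=3
After op 10 (peek()): arr=[20 10 6 15 9 23] head=3 tail=0 count=3
After op 11 (write(2)): arr=[2 10 6 15 9 23] head=3 tail=1 count=4
After op 12 (write(25)): arr=[2 25 6 15 9 23] head=3 tail=2 count=5
After op 13 (write(22)): arr=[2 25 22 15 9 23] head=3 tail=3 count=6
After op 14 (write(16)): arr=[2 25 22 16 9 23] head=4 tail=4 count=6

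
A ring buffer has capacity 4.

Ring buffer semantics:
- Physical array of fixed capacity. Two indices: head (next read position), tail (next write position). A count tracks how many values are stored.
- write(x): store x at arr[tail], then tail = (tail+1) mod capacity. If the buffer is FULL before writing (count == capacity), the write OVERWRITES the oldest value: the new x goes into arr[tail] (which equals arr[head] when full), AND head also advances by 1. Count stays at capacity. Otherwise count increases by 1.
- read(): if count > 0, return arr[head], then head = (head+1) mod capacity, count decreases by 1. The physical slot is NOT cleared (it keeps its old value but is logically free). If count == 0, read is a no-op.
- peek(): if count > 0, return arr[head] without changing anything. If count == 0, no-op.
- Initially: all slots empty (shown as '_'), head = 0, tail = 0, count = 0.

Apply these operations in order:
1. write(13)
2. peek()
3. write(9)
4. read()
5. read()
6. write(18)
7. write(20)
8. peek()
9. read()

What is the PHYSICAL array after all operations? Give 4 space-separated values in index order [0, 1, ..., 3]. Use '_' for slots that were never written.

After op 1 (write(13)): arr=[13 _ _ _] head=0 tail=1 count=1
After op 2 (peek()): arr=[13 _ _ _] head=0 tail=1 count=1
After op 3 (write(9)): arr=[13 9 _ _] head=0 tail=2 count=2
After op 4 (read()): arr=[13 9 _ _] head=1 tail=2 count=1
After op 5 (read()): arr=[13 9 _ _] head=2 tail=2 count=0
After op 6 (write(18)): arr=[13 9 18 _] head=2 tail=3 count=1
After op 7 (write(20)): arr=[13 9 18 20] head=2 tail=0 count=2
After op 8 (peek()): arr=[13 9 18 20] head=2 tail=0 count=2
After op 9 (read()): arr=[13 9 18 20] head=3 tail=0 count=1

Answer: 13 9 18 20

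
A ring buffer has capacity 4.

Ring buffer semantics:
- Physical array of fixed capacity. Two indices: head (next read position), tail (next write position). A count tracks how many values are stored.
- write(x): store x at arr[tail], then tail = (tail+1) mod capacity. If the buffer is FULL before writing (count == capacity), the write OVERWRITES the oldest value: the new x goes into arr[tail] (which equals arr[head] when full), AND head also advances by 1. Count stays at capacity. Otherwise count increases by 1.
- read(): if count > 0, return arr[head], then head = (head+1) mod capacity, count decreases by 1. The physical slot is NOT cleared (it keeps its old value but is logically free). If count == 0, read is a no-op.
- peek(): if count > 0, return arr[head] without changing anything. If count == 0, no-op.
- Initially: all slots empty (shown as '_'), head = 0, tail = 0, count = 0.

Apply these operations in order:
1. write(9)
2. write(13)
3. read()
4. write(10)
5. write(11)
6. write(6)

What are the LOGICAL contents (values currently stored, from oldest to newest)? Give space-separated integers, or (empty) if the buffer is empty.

Answer: 13 10 11 6

Derivation:
After op 1 (write(9)): arr=[9 _ _ _] head=0 tail=1 count=1
After op 2 (write(13)): arr=[9 13 _ _] head=0 tail=2 count=2
After op 3 (read()): arr=[9 13 _ _] head=1 tail=2 count=1
After op 4 (write(10)): arr=[9 13 10 _] head=1 tail=3 count=2
After op 5 (write(11)): arr=[9 13 10 11] head=1 tail=0 count=3
After op 6 (write(6)): arr=[6 13 10 11] head=1 tail=1 count=4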